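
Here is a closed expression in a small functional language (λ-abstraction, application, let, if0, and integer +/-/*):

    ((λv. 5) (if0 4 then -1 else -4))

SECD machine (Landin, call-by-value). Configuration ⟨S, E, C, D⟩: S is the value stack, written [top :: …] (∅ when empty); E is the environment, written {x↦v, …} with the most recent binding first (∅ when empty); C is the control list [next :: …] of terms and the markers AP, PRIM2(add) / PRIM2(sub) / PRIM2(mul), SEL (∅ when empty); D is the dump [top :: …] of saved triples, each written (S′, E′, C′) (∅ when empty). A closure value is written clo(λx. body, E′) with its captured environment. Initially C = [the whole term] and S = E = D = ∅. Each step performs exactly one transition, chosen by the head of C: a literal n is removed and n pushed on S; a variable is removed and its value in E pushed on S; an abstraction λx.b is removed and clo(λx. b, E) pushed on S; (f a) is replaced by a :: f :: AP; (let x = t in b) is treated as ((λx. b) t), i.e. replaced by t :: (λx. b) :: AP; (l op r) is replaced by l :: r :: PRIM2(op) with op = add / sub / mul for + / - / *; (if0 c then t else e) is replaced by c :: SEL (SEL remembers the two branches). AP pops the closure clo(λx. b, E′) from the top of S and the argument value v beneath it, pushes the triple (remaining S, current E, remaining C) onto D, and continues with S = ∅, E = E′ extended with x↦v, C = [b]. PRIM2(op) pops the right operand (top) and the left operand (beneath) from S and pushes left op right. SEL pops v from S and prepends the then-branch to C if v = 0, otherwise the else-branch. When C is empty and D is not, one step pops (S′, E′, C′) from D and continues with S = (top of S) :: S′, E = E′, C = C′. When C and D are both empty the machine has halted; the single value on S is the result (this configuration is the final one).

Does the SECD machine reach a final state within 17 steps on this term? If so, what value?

[0] ⟨S=∅; E=∅; C=[((λv. 5) (if0 4 then -1 else -4))]; D=∅⟩
[1] ⟨S=∅; E=∅; C=[(if0 4 then -1 else -4) :: (λv. 5) :: AP]; D=∅⟩
[2] ⟨S=∅; E=∅; C=[4 :: SEL :: (λv. 5) :: AP]; D=∅⟩
[3] ⟨S=[4]; E=∅; C=[SEL :: (λv. 5) :: AP]; D=∅⟩
[4] ⟨S=∅; E=∅; C=[-4 :: (λv. 5) :: AP]; D=∅⟩
[5] ⟨S=[-4]; E=∅; C=[(λv. 5) :: AP]; D=∅⟩
[6] ⟨S=[clo(λv. 5, ∅) :: -4]; E=∅; C=[AP]; D=∅⟩
[7] ⟨S=∅; E={v↦-4}; C=[5]; D=[(∅, ∅, ∅)]⟩
[8] ⟨S=[5]; E={v↦-4}; C=∅; D=[(∅, ∅, ∅)]⟩
[9] ⟨S=[5]; E=∅; C=∅; D=∅⟩
→ final value 5

Answer: 5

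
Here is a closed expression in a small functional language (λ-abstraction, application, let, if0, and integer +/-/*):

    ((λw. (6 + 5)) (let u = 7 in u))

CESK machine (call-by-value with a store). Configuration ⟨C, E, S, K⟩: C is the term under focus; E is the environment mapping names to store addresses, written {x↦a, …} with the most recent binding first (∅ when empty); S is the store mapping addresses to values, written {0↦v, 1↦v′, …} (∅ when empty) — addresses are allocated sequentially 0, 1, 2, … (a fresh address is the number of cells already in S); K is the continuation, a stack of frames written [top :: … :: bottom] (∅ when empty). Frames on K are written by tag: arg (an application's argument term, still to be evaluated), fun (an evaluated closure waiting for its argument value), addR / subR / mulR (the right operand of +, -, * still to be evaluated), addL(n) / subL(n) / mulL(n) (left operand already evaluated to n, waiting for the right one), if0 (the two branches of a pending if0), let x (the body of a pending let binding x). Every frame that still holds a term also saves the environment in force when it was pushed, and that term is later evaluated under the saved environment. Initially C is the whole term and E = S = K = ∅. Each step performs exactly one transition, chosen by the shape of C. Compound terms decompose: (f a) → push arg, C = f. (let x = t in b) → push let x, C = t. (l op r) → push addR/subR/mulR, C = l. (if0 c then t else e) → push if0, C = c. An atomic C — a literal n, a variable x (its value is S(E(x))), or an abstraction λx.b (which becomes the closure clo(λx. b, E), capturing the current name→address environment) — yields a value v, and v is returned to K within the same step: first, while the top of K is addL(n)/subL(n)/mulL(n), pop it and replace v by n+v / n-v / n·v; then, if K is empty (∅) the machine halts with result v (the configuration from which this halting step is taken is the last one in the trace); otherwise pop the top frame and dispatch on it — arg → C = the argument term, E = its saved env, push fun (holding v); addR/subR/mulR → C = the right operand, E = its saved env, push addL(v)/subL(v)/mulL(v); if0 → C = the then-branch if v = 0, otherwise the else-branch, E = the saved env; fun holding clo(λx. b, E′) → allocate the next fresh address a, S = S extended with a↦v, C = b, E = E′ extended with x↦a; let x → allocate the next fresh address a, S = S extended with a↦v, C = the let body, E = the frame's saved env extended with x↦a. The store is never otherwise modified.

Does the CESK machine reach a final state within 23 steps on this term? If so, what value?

Answer: 11

Machine steps:
0. [C=((λw. (6 + 5)) (let u = 7 in u)) | E=∅ | S=∅ | K=∅]
1. [C=(λw. (6 + 5)) | E=∅ | S=∅ | K=[arg]]
2. [C=(let u = 7 in u) | E=∅ | S=∅ | K=[fun]]
3. [C=7 | E=∅ | S=∅ | K=[let u :: fun]]
4. [C=u | E={u↦0} | S={0↦7} | K=[fun]]
5. [C=(6 + 5) | E={w↦1} | S={0↦7, 1↦7} | K=∅]
6. [C=6 | E={w↦1} | S={0↦7, 1↦7} | K=[addR]]
7. [C=5 | E={w↦1} | S={0↦7, 1↦7} | K=[addL(6)]]
→ final value 11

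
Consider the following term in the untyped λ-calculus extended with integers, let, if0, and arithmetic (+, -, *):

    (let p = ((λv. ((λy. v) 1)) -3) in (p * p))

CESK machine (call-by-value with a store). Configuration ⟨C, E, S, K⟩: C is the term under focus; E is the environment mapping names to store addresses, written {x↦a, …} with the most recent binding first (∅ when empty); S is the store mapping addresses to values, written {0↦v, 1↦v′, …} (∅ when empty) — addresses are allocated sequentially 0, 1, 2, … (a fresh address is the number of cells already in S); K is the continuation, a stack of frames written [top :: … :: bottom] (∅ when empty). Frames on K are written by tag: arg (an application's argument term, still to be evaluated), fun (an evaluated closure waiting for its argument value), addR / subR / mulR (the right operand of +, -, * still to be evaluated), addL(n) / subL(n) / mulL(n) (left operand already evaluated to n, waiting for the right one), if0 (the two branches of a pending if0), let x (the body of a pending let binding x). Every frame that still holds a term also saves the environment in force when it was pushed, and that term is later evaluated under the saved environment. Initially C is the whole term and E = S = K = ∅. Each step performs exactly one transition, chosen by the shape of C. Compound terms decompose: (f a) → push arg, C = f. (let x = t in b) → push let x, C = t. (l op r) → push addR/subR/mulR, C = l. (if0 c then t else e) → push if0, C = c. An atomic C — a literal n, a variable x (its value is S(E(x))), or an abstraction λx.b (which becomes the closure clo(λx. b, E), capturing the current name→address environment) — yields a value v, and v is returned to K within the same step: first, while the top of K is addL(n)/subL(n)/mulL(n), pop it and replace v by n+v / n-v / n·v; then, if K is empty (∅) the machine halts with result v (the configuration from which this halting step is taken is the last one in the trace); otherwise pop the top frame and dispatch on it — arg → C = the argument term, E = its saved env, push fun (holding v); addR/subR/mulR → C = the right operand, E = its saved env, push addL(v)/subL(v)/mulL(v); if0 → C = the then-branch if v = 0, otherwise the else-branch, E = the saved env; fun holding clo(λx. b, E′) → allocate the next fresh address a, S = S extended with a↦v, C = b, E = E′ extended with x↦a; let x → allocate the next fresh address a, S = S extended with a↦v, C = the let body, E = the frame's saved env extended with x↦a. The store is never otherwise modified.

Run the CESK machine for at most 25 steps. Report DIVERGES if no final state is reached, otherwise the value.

0. <C=(let p = ((λv. ((λy. v) 1)) -3) in (p * p)), E=∅, S=∅, K=∅>
1. <C=((λv. ((λy. v) 1)) -3), E=∅, S=∅, K=[let p]>
2. <C=(λv. ((λy. v) 1)), E=∅, S=∅, K=[arg :: let p]>
3. <C=-3, E=∅, S=∅, K=[fun :: let p]>
4. <C=((λy. v) 1), E={v↦0}, S={0↦-3}, K=[let p]>
5. <C=(λy. v), E={v↦0}, S={0↦-3}, K=[arg :: let p]>
6. <C=1, E={v↦0}, S={0↦-3}, K=[fun :: let p]>
7. <C=v, E={y↦1, v↦0}, S={0↦-3, 1↦1}, K=[let p]>
8. <C=(p * p), E={p↦2}, S={0↦-3, 1↦1, 2↦-3}, K=∅>
9. <C=p, E={p↦2}, S={0↦-3, 1↦1, 2↦-3}, K=[mulR]>
10. <C=p, E={p↦2}, S={0↦-3, 1↦1, 2↦-3}, K=[mulL(-3)]>
→ final value 9

Answer: 9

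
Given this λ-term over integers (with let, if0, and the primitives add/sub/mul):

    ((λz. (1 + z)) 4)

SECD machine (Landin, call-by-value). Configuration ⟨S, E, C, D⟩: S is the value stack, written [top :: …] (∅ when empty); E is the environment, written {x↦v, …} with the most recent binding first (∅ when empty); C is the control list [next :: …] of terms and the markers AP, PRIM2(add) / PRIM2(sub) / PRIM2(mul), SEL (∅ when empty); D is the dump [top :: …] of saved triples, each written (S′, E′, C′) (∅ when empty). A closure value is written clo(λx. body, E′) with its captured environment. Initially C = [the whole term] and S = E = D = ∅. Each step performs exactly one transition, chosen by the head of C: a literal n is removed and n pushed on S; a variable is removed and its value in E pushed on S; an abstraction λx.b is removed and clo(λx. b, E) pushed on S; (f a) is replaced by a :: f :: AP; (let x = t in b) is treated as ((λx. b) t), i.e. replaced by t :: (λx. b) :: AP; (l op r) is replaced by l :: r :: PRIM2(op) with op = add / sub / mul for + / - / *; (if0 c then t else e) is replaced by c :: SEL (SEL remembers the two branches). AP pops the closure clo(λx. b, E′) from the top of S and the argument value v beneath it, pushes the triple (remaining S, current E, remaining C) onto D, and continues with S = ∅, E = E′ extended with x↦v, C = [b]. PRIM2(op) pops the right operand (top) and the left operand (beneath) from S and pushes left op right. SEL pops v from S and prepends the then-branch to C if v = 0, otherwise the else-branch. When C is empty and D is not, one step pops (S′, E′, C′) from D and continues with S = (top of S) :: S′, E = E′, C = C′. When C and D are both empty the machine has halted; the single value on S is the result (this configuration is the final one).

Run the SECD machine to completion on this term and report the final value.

t=0: <S=∅, E=∅, C=[((λz. (1 + z)) 4)], D=∅>
t=1: <S=∅, E=∅, C=[4 :: (λz. (1 + z)) :: AP], D=∅>
t=2: <S=[4], E=∅, C=[(λz. (1 + z)) :: AP], D=∅>
t=3: <S=[clo(λz. (1 + z), ∅) :: 4], E=∅, C=[AP], D=∅>
t=4: <S=∅, E={z↦4}, C=[(1 + z)], D=[(∅, ∅, ∅)]>
t=5: <S=∅, E={z↦4}, C=[1 :: z :: PRIM2(add)], D=[(∅, ∅, ∅)]>
t=6: <S=[1], E={z↦4}, C=[z :: PRIM2(add)], D=[(∅, ∅, ∅)]>
t=7: <S=[4 :: 1], E={z↦4}, C=[PRIM2(add)], D=[(∅, ∅, ∅)]>
t=8: <S=[5], E={z↦4}, C=∅, D=[(∅, ∅, ∅)]>
t=9: <S=[5], E=∅, C=∅, D=∅>
→ final value 5

Answer: 5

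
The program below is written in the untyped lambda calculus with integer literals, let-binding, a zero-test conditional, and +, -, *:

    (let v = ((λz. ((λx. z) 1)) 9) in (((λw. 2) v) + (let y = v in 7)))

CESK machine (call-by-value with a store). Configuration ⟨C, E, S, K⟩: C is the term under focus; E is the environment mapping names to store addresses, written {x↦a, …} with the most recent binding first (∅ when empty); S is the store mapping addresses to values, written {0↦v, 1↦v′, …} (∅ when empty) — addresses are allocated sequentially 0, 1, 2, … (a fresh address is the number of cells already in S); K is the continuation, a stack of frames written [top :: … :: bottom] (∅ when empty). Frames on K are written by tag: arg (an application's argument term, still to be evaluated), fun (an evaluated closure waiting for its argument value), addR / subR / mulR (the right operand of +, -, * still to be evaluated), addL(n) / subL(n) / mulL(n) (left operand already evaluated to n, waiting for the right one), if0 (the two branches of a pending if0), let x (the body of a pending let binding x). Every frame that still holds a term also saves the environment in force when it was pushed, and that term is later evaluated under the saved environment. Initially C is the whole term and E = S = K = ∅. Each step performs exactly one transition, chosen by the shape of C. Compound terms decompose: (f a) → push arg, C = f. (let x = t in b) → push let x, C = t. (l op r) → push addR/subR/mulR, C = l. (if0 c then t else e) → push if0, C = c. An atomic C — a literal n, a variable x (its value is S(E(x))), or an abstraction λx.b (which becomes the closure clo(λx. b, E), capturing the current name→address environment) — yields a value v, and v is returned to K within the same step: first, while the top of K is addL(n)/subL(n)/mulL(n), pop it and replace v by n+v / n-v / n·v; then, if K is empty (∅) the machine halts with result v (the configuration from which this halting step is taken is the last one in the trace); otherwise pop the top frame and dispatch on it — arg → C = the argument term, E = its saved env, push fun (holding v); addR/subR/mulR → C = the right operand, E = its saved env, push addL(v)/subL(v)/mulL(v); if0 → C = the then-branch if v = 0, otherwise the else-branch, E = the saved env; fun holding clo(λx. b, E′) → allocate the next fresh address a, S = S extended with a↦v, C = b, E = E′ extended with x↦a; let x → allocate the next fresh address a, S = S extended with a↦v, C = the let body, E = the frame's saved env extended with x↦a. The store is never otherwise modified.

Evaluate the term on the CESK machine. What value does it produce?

[0] [C=(let v = ((λz. ((λx. z) 1)) 9) in (((λw. 2) v) + (let y = v in 7))) | E=∅ | S=∅ | K=∅]
[1] [C=((λz. ((λx. z) 1)) 9) | E=∅ | S=∅ | K=[let v]]
[2] [C=(λz. ((λx. z) 1)) | E=∅ | S=∅ | K=[arg :: let v]]
[3] [C=9 | E=∅ | S=∅ | K=[fun :: let v]]
[4] [C=((λx. z) 1) | E={z↦0} | S={0↦9} | K=[let v]]
[5] [C=(λx. z) | E={z↦0} | S={0↦9} | K=[arg :: let v]]
[6] [C=1 | E={z↦0} | S={0↦9} | K=[fun :: let v]]
[7] [C=z | E={x↦1, z↦0} | S={0↦9, 1↦1} | K=[let v]]
[8] [C=(((λw. 2) v) + (let y = v in 7)) | E={v↦2} | S={0↦9, 1↦1, 2↦9} | K=∅]
[9] [C=((λw. 2) v) | E={v↦2} | S={0↦9, 1↦1, 2↦9} | K=[addR]]
[10] [C=(λw. 2) | E={v↦2} | S={0↦9, 1↦1, 2↦9} | K=[arg :: addR]]
[11] [C=v | E={v↦2} | S={0↦9, 1↦1, 2↦9} | K=[fun :: addR]]
[12] [C=2 | E={w↦3, v↦2} | S={0↦9, 1↦1, 2↦9, 3↦9} | K=[addR]]
[13] [C=(let y = v in 7) | E={v↦2} | S={0↦9, 1↦1, 2↦9, 3↦9} | K=[addL(2)]]
[14] [C=v | E={v↦2} | S={0↦9, 1↦1, 2↦9, 3↦9} | K=[let y :: addL(2)]]
[15] [C=7 | E={y↦4, v↦2} | S={0↦9, 1↦1, 2↦9, 3↦9, 4↦9} | K=[addL(2)]]
→ final value 9

Answer: 9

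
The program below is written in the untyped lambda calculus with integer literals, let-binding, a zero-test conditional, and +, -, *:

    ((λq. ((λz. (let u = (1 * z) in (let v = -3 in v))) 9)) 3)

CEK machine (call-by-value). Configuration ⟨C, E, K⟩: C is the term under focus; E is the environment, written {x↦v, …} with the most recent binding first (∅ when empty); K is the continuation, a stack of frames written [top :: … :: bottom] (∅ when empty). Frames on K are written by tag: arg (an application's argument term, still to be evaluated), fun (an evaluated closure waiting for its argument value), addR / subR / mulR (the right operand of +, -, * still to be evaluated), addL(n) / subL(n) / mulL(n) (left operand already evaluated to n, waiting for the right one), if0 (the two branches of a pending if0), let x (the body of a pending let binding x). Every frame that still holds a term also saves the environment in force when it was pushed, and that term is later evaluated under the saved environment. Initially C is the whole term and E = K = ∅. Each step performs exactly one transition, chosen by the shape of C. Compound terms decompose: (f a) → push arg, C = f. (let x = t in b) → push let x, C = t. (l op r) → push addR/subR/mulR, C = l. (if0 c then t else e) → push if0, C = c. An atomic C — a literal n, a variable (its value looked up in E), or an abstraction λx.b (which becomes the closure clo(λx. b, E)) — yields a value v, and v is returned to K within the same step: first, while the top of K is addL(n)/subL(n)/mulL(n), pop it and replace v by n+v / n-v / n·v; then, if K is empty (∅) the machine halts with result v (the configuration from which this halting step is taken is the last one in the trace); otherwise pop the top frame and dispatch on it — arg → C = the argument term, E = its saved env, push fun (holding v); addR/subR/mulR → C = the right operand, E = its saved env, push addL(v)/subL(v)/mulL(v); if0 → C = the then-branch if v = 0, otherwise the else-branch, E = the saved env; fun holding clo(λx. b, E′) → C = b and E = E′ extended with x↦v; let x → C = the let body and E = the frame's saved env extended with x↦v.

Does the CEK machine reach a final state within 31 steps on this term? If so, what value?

0. <C=((λq. ((λz. (let u = (1 * z) in (let v = -3 in v))) 9)) 3), E=∅, K=∅>
1. <C=(λq. ((λz. (let u = (1 * z) in (let v = -3 in v))) 9)), E=∅, K=[arg]>
2. <C=3, E=∅, K=[fun]>
3. <C=((λz. (let u = (1 * z) in (let v = -3 in v))) 9), E={q↦3}, K=∅>
4. <C=(λz. (let u = (1 * z) in (let v = -3 in v))), E={q↦3}, K=[arg]>
5. <C=9, E={q↦3}, K=[fun]>
6. <C=(let u = (1 * z) in (let v = -3 in v)), E={z↦9, q↦3}, K=∅>
7. <C=(1 * z), E={z↦9, q↦3}, K=[let u]>
8. <C=1, E={z↦9, q↦3}, K=[mulR :: let u]>
9. <C=z, E={z↦9, q↦3}, K=[mulL(1) :: let u]>
10. <C=(let v = -3 in v), E={u↦9, z↦9, q↦3}, K=∅>
11. <C=-3, E={u↦9, z↦9, q↦3}, K=[let v]>
12. <C=v, E={v↦-3, u↦9, z↦9, q↦3}, K=∅>
→ final value -3

Answer: -3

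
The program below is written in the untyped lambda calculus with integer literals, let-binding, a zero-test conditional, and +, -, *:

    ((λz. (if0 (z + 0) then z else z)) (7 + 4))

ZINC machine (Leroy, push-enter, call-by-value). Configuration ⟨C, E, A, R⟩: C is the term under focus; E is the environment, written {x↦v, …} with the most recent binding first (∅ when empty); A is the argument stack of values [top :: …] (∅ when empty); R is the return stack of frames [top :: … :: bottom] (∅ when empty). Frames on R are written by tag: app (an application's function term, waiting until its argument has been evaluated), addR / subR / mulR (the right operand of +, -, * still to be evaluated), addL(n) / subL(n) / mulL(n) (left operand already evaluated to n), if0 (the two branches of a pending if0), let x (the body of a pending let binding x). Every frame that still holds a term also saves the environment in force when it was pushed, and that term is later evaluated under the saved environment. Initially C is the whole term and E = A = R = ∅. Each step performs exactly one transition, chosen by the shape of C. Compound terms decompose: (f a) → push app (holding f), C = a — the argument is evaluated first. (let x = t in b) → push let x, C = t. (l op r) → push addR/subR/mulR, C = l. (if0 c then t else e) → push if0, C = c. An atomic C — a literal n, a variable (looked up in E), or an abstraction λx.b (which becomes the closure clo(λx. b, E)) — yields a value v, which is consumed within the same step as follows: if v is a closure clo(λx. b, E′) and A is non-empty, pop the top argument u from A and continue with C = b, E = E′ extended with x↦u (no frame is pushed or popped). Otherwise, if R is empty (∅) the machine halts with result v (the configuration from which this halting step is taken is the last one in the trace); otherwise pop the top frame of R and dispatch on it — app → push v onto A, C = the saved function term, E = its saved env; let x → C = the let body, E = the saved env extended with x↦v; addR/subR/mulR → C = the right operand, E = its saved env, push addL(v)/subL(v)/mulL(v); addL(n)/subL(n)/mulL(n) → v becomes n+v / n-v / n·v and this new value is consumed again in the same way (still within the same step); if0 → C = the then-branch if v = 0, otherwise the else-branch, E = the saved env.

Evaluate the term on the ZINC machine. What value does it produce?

0. <C=((λz. (if0 (z + 0) then z else z)) (7 + 4)), E=∅, A=∅, R=∅>
1. <C=(7 + 4), E=∅, A=∅, R=[app]>
2. <C=7, E=∅, A=∅, R=[addR :: app]>
3. <C=4, E=∅, A=∅, R=[addL(7) :: app]>
4. <C=(λz. (if0 (z + 0) then z else z)), E=∅, A=[11], R=∅>
5. <C=(if0 (z + 0) then z else z), E={z↦11}, A=∅, R=∅>
6. <C=(z + 0), E={z↦11}, A=∅, R=[if0]>
7. <C=z, E={z↦11}, A=∅, R=[addR :: if0]>
8. <C=0, E={z↦11}, A=∅, R=[addL(11) :: if0]>
9. <C=z, E={z↦11}, A=∅, R=∅>
→ final value 11

Answer: 11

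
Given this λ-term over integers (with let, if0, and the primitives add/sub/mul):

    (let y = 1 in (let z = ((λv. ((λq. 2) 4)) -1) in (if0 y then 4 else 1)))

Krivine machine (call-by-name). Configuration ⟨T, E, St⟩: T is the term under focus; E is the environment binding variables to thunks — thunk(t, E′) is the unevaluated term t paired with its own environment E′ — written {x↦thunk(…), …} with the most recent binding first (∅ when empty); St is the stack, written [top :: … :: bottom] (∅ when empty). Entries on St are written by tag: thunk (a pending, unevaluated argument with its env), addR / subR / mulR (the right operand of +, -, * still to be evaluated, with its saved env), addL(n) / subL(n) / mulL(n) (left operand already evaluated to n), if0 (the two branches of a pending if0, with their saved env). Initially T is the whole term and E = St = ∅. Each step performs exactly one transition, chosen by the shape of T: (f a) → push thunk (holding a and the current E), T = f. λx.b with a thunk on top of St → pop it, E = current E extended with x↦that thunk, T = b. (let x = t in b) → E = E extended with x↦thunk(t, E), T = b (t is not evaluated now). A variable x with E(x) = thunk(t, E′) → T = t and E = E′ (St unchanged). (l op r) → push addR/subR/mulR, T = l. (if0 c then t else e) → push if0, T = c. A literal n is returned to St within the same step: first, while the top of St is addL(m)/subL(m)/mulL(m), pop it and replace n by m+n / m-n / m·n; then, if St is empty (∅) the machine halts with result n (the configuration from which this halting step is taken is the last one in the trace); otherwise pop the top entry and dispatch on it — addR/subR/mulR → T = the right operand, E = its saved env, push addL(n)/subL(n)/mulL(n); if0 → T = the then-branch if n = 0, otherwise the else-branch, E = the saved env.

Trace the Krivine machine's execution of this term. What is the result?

Answer: 1

Execution trace:
0. <T=(let y = 1 in (let z = ((λv. ((λq. 2) 4)) -1) in (if0 y then 4 else 1))), E=∅, St=∅>
1. <T=(let z = ((λv. ((λq. 2) 4)) -1) in (if0 y then 4 else 1)), E={y↦thunk(1, ∅)}, St=∅>
2. <T=(if0 y then 4 else 1), E={z↦thunk(((λv. ((λq. 2) 4)) -1), {y↦thunk(1, ∅)}), y↦thunk(1, ∅)}, St=∅>
3. <T=y, E={z↦thunk(((λv. ((λq. 2) 4)) -1), {y↦thunk(1, ∅)}), y↦thunk(1, ∅)}, St=[if0]>
4. <T=1, E=∅, St=[if0]>
5. <T=1, E={z↦thunk(((λv. ((λq. 2) 4)) -1), {y↦thunk(1, ∅)}), y↦thunk(1, ∅)}, St=∅>
→ final value 1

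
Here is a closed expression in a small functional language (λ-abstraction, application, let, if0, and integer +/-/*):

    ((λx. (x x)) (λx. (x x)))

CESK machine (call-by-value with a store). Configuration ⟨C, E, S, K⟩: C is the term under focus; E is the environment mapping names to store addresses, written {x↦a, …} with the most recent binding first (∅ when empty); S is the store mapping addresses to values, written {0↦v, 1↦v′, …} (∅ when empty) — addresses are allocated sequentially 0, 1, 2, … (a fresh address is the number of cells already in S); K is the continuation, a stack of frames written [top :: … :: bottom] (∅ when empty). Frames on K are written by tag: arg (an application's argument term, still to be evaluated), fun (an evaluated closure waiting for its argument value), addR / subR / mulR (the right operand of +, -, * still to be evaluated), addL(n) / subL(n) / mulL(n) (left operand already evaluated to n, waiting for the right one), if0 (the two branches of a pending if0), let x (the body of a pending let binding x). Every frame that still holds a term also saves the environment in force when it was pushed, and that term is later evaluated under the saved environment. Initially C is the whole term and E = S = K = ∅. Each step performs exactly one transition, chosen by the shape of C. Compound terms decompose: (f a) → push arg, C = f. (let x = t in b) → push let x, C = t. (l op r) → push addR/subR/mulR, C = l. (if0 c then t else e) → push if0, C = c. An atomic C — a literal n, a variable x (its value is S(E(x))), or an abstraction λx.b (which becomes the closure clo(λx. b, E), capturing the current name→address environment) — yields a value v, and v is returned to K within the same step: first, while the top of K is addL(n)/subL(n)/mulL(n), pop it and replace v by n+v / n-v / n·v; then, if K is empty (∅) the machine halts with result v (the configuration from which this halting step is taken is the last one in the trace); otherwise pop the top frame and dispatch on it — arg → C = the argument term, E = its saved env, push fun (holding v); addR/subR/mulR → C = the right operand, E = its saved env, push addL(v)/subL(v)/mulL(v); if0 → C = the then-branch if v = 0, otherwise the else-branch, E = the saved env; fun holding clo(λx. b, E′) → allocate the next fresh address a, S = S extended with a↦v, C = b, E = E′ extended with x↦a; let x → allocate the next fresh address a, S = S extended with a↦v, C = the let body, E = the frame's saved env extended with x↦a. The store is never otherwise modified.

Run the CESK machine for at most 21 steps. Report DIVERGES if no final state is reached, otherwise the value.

Answer: DIVERGES (no final state within 21 steps)

Execution trace:
step 0: <C=((λx. (x x)) (λx. (x x))), E=∅, S=∅, K=∅>
step 1: <C=(λx. (x x)), E=∅, S=∅, K=[arg]>
step 2: <C=(λx. (x x)), E=∅, S=∅, K=[fun]>
step 3: <C=(x x), E={x↦0}, S={0↦clo(λx. (x x), ∅)}, K=∅>
step 4: <C=x, E={x↦0}, S={0↦clo(λx. (x x), ∅)}, K=[arg]>
step 5: <C=x, E={x↦0}, S={0↦clo(λx. (x x), ∅)}, K=[fun]>
step 6: <C=(x x), E={x↦1}, S={0↦clo(λx. (x x), ∅), 1↦clo(λx. (x x), ∅)}, K=∅>
step 7: <C=x, E={x↦1}, S={0↦clo(λx. (x x), ∅), 1↦clo(λx. (x x), ∅)}, K=[arg]>
step 8: <C=x, E={x↦1}, S={0↦clo(λx. (x x), ∅), 1↦clo(λx. (x x), ∅)}, K=[fun]>
step 9: <C=(x x), E={x↦2}, S={0↦clo(λx. (x x), ∅), 1↦clo(λx. (x x), ∅), 2↦clo(λx. (x x), ∅)}, K=∅>
step 10: <C=x, E={x↦2}, S={0↦clo(λx. (x x), ∅), 1↦clo(λx. (x x), ∅), 2↦clo(λx. (x x), ∅)}, K=[arg]>
step 11: <C=x, E={x↦2}, S={0↦clo(λx. (x x), ∅), 1↦clo(λx. (x x), ∅), 2↦clo(λx. (x x), ∅)}, K=[fun]>
step 12: <C=(x x), E={x↦3}, S={0↦clo(λx. (x x), ∅), 1↦clo(λx. (x x), ∅), 2↦clo(λx. (x x), ∅), 3↦clo(λx. (x x), ∅)}, K=∅>
step 13: <C=x, E={x↦3}, S={0↦clo(λx. (x x), ∅), 1↦clo(λx. (x x), ∅), 2↦clo(λx. (x x), ∅), 3↦clo(λx. (x x), ∅)}, K=[arg]>
step 14: <C=x, E={x↦3}, S={0↦clo(λx. (x x), ∅), 1↦clo(λx. (x x), ∅), 2↦clo(λx. (x x), ∅), 3↦clo(λx. (x x), ∅)}, K=[fun]>
step 15: <C=(x x), E={x↦4}, S={0↦clo(λx. (x x), ∅), 1↦clo(λx. (x x), ∅), 2↦clo(λx. (x x), ∅), 3↦clo(λx. (x x), ∅), 4↦clo(λx. (x x), ∅)}, K=∅>
step 16: <C=x, E={x↦4}, S={0↦clo(λx. (x x), ∅), 1↦clo(λx. (x x), ∅), 2↦clo(λx. (x x), ∅), 3↦clo(λx. (x x), ∅), 4↦clo(λx. (x x), ∅)}, K=[arg]>
step 17: <C=x, E={x↦4}, S={0↦clo(λx. (x x), ∅), 1↦clo(λx. (x x), ∅), 2↦clo(λx. (x x), ∅), 3↦clo(λx. (x x), ∅), 4↦clo(λx. (x x), ∅)}, K=[fun]>
step 18: <C=(x x), E={x↦5}, S={0↦clo(λx. (x x), ∅), 1↦clo(λx. (x x), ∅), 2↦clo(λx. (x x), ∅), 3↦clo(λx. (x x), ∅), 4↦clo(λx. (x x), ∅), 5↦clo(λx. (x x), ∅)}, K=∅>
step 19: <C=x, E={x↦5}, S={0↦clo(λx. (x x), ∅), 1↦clo(λx. (x x), ∅), 2↦clo(λx. (x x), ∅), 3↦clo(λx. (x x), ∅), 4↦clo(λx. (x x), ∅), 5↦clo(λx. (x x), ∅)}, K=[arg]>
step 20: <C=x, E={x↦5}, S={0↦clo(λx. (x x), ∅), 1↦clo(λx. (x x), ∅), 2↦clo(λx. (x x), ∅), 3↦clo(λx. (x x), ∅), 4↦clo(λx. (x x), ∅), 5↦clo(λx. (x x), ∅)}, K=[fun]>
step 21: <C=(x x), E={x↦6}, S={0↦clo(λx. (x x), ∅), 1↦clo(λx. (x x), ∅), 2↦clo(λx. (x x), ∅), 3↦clo(λx. (x x), ∅), 4↦clo(λx. (x x), ∅), 5↦clo(λx. (x x), ∅), 6↦clo(λx. (x x), ∅)}, K=∅>
→ 21 transitions taken and the configuration is still not final: no result within 21 steps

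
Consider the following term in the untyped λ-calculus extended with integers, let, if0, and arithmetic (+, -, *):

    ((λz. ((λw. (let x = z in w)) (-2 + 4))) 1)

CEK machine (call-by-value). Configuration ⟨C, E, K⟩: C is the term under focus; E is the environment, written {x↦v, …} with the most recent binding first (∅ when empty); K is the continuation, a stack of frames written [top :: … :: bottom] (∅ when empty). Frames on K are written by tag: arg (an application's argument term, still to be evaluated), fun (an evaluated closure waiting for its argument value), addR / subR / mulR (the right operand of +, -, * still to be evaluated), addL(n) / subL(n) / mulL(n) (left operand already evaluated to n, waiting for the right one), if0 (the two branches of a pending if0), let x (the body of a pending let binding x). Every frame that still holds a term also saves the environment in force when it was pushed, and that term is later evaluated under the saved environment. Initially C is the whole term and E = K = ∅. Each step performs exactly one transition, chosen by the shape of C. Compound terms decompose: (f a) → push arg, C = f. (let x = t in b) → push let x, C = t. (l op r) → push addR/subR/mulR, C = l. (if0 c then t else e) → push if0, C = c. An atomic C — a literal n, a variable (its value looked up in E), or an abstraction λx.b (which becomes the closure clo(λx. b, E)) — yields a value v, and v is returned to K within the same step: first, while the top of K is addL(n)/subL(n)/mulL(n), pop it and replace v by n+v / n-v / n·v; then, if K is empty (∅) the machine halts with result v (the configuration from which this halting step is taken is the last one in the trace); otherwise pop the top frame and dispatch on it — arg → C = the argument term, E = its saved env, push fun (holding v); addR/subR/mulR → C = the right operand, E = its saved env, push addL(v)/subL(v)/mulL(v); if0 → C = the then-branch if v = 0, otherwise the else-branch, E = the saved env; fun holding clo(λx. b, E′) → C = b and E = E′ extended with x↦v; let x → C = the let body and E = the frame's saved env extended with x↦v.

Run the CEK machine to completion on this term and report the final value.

0. [C=((λz. ((λw. (let x = z in w)) (-2 + 4))) 1) | E=∅ | K=∅]
1. [C=(λz. ((λw. (let x = z in w)) (-2 + 4))) | E=∅ | K=[arg]]
2. [C=1 | E=∅ | K=[fun]]
3. [C=((λw. (let x = z in w)) (-2 + 4)) | E={z↦1} | K=∅]
4. [C=(λw. (let x = z in w)) | E={z↦1} | K=[arg]]
5. [C=(-2 + 4) | E={z↦1} | K=[fun]]
6. [C=-2 | E={z↦1} | K=[addR :: fun]]
7. [C=4 | E={z↦1} | K=[addL(-2) :: fun]]
8. [C=(let x = z in w) | E={w↦2, z↦1} | K=∅]
9. [C=z | E={w↦2, z↦1} | K=[let x]]
10. [C=w | E={x↦1, w↦2, z↦1} | K=∅]
→ final value 2

Answer: 2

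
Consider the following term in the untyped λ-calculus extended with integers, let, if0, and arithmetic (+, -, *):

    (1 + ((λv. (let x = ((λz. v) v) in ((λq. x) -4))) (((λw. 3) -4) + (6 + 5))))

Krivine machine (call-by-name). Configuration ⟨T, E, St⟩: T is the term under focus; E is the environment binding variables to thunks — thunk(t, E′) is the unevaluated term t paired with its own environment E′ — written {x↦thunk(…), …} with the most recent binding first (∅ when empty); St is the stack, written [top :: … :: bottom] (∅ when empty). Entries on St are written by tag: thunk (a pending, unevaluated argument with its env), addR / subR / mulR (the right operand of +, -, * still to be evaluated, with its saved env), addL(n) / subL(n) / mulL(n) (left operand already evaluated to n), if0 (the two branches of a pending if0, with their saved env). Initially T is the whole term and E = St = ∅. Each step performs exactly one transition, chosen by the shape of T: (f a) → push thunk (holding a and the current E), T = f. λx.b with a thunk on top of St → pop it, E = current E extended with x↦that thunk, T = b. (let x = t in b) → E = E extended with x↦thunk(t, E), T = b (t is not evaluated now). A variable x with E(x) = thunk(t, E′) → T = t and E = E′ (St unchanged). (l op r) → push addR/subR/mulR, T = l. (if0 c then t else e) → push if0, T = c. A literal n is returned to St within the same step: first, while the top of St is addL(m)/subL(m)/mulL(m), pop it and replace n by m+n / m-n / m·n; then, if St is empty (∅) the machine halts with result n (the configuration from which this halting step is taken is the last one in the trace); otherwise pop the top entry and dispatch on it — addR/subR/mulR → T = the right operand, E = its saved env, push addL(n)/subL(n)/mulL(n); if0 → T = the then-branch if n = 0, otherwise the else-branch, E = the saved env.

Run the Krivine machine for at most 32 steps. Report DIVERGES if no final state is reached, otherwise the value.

Answer: 15

Execution trace:
0. [T=(1 + ((λv. (let x = ((λz. v) v) in ((λq. x) -4))) (((λw. 3) -4) + (6 + 5)))) | E=∅ | St=∅]
1. [T=1 | E=∅ | St=[addR]]
2. [T=((λv. (let x = ((λz. v) v) in ((λq. x) -4))) (((λw. 3) -4) + (6 + 5))) | E=∅ | St=[addL(1)]]
3. [T=(λv. (let x = ((λz. v) v) in ((λq. x) -4))) | E=∅ | St=[thunk :: addL(1)]]
4. [T=(let x = ((λz. v) v) in ((λq. x) -4)) | E={v↦thunk((((λw. 3) -4) + (6 + 5)), ∅)} | St=[addL(1)]]
5. [T=((λq. x) -4) | E={x↦thunk(((λz. v) v), {v↦thunk((((λw. 3) -4) + (6 + 5)), ∅)}), v↦thunk((((λw. 3) -4) + (6 + 5)), ∅)} | St=[addL(1)]]
6. [T=(λq. x) | E={x↦thunk(((λz. v) v), {v↦thunk((((λw. 3) -4) + (6 + 5)), ∅)}), v↦thunk((((λw. 3) -4) + (6 + 5)), ∅)} | St=[thunk :: addL(1)]]
7. [T=x | E={q↦thunk(-4, {x↦thunk(((λz. v) v), {v↦thunk((((λw. 3) -4) + (6 + 5)), ∅)}), v↦thunk((((λw. 3) -4) + (6 + 5)), ∅)}), x↦thunk(((λz. v) v), {v↦thunk((((λw. 3) -4) + (6 + 5)), ∅)}), v↦thunk((((λw. 3) -4) + (6 + 5)), ∅)} | St=[addL(1)]]
8. [T=((λz. v) v) | E={v↦thunk((((λw. 3) -4) + (6 + 5)), ∅)} | St=[addL(1)]]
9. [T=(λz. v) | E={v↦thunk((((λw. 3) -4) + (6 + 5)), ∅)} | St=[thunk :: addL(1)]]
10. [T=v | E={z↦thunk(v, {v↦thunk((((λw. 3) -4) + (6 + 5)), ∅)}), v↦thunk((((λw. 3) -4) + (6 + 5)), ∅)} | St=[addL(1)]]
11. [T=(((λw. 3) -4) + (6 + 5)) | E=∅ | St=[addL(1)]]
12. [T=((λw. 3) -4) | E=∅ | St=[addR :: addL(1)]]
13. [T=(λw. 3) | E=∅ | St=[thunk :: addR :: addL(1)]]
14. [T=3 | E={w↦thunk(-4, ∅)} | St=[addR :: addL(1)]]
15. [T=(6 + 5) | E=∅ | St=[addL(3) :: addL(1)]]
16. [T=6 | E=∅ | St=[addR :: addL(3) :: addL(1)]]
17. [T=5 | E=∅ | St=[addL(6) :: addL(3) :: addL(1)]]
→ final value 15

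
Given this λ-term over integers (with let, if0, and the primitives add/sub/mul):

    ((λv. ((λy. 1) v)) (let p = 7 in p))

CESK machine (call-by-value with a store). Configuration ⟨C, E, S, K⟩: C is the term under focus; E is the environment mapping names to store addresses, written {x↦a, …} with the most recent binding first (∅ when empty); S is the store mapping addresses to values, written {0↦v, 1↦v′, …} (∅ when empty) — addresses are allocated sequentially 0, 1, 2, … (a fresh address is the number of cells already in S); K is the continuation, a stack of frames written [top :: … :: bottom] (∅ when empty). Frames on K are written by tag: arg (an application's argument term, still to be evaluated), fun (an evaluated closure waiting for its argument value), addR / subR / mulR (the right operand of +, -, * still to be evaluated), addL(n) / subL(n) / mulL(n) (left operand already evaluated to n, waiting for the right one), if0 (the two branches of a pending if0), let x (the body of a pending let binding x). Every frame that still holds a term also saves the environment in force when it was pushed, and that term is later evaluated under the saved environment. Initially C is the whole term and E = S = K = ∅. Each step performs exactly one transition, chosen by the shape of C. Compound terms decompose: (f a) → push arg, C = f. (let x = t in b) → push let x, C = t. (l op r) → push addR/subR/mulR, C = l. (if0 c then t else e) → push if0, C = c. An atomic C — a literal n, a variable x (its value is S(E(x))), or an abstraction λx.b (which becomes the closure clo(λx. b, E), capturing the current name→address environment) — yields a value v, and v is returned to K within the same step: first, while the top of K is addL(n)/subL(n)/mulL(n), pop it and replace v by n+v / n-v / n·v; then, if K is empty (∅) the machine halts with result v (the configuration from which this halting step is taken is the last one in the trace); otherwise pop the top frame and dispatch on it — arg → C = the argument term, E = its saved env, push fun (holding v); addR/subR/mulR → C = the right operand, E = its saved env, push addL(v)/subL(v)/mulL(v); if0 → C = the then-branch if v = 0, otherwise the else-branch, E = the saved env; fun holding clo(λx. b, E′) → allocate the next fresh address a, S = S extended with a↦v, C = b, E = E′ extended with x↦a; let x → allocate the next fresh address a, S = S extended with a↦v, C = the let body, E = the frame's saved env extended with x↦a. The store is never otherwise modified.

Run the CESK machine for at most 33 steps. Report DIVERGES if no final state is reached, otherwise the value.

Answer: 1

Machine steps:
step 0: ⟨C=((λv. ((λy. 1) v)) (let p = 7 in p)); E=∅; S=∅; K=∅⟩
step 1: ⟨C=(λv. ((λy. 1) v)); E=∅; S=∅; K=[arg]⟩
step 2: ⟨C=(let p = 7 in p); E=∅; S=∅; K=[fun]⟩
step 3: ⟨C=7; E=∅; S=∅; K=[let p :: fun]⟩
step 4: ⟨C=p; E={p↦0}; S={0↦7}; K=[fun]⟩
step 5: ⟨C=((λy. 1) v); E={v↦1}; S={0↦7, 1↦7}; K=∅⟩
step 6: ⟨C=(λy. 1); E={v↦1}; S={0↦7, 1↦7}; K=[arg]⟩
step 7: ⟨C=v; E={v↦1}; S={0↦7, 1↦7}; K=[fun]⟩
step 8: ⟨C=1; E={y↦2, v↦1}; S={0↦7, 1↦7, 2↦7}; K=∅⟩
→ final value 1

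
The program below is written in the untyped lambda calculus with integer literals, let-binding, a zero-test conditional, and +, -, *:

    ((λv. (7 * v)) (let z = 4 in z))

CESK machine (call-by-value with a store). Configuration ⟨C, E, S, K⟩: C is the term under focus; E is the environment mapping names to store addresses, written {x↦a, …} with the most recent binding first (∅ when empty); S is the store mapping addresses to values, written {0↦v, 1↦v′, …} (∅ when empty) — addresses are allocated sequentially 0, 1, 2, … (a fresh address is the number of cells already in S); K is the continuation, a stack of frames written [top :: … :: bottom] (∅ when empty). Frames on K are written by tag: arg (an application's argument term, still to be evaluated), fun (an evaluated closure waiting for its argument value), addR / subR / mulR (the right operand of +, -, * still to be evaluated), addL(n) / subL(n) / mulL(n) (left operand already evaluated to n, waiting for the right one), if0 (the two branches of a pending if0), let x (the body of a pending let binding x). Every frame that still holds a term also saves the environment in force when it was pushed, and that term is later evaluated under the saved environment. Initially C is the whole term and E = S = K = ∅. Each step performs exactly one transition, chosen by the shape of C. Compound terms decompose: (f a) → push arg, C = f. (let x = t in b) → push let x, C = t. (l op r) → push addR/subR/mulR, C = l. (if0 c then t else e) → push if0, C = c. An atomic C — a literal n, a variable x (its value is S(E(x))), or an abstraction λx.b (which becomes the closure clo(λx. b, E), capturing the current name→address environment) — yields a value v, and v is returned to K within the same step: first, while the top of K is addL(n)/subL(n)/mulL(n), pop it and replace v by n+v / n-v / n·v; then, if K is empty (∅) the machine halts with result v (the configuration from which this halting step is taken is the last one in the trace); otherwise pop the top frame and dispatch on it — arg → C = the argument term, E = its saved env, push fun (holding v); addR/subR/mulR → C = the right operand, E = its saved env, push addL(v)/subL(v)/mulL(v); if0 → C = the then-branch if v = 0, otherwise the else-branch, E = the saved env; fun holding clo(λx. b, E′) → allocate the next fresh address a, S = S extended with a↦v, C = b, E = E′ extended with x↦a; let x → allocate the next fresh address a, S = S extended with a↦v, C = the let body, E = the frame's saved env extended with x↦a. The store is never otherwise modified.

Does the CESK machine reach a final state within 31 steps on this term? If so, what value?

Answer: 28

Derivation:
step 0: <C=((λv. (7 * v)) (let z = 4 in z)), E=∅, S=∅, K=∅>
step 1: <C=(λv. (7 * v)), E=∅, S=∅, K=[arg]>
step 2: <C=(let z = 4 in z), E=∅, S=∅, K=[fun]>
step 3: <C=4, E=∅, S=∅, K=[let z :: fun]>
step 4: <C=z, E={z↦0}, S={0↦4}, K=[fun]>
step 5: <C=(7 * v), E={v↦1}, S={0↦4, 1↦4}, K=∅>
step 6: <C=7, E={v↦1}, S={0↦4, 1↦4}, K=[mulR]>
step 7: <C=v, E={v↦1}, S={0↦4, 1↦4}, K=[mulL(7)]>
→ final value 28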